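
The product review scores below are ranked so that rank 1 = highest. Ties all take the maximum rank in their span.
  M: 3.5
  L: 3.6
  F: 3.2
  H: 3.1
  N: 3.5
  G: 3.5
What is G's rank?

4

Sorted (descending): 3.6, 3.5, 3.5, 3.5, 3.2, 3.1
The 3 values of 3.5 occupy positions 2–4 → each gets rank 4.
G has value 3.5 → rank 4.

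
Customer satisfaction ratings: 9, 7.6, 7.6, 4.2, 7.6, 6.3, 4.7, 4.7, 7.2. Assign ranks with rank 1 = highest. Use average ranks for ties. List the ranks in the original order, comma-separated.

Sorted (descending): 9, 7.6, 7.6, 7.6, 7.2, 6.3, 4.7, 4.7, 4.2
The 3 values of 7.6 occupy positions 2–4 → average rank 3.
The 2 values of 4.7 occupy positions 7–8 → average rank (7+8)/2 = 7.5.

1, 3, 3, 9, 3, 6, 7.5, 7.5, 5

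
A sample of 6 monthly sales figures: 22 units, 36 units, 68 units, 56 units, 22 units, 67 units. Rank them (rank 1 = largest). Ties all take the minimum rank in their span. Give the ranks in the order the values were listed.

5, 4, 1, 3, 5, 2

Sorted (descending): 68, 67, 56, 36, 22, 22
The 2 values of 22 occupy positions 5–6 → each gets rank 5.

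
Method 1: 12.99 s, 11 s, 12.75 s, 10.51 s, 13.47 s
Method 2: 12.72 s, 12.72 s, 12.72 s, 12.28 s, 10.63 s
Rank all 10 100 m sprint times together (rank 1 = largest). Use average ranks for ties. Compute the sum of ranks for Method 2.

31

Sorted (descending): 13.47, 12.99, 12.75, 12.72, 12.72, 12.72, 12.28, 11, 10.63, 10.51
The 3 values of 12.72 occupy positions 4–6 → average rank 5.
Method 2 values → pooled ranks: 12.72→5, 12.72→5, 12.72→5, 12.28→7, 10.63→9
Rank sum = 5 + 5 + 5 + 7 + 9 = 31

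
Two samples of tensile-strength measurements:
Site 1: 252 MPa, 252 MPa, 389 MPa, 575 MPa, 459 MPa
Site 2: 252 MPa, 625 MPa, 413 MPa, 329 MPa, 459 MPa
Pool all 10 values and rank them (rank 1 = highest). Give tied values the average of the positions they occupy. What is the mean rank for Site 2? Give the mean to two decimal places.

Sorted (descending): 625, 575, 459, 459, 413, 389, 329, 252, 252, 252
The 2 values of 459 occupy positions 3–4 → average rank (3+4)/2 = 3.5.
The 3 values of 252 occupy positions 8–10 → average rank 9.
Site 2 values → pooled ranks: 252→9, 625→1, 413→5, 329→7, 459→3.5
Mean rank = (9 + 1 + 5 + 7 + 3.5) / 5 = 5.10

5.10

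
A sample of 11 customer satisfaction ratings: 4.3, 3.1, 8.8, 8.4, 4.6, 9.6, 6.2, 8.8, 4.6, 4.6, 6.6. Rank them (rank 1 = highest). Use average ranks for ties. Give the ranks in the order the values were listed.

10, 11, 2.5, 4, 8, 1, 6, 2.5, 8, 8, 5

Sorted (descending): 9.6, 8.8, 8.8, 8.4, 6.6, 6.2, 4.6, 4.6, 4.6, 4.3, 3.1
The 2 values of 8.8 occupy positions 2–3 → average rank (2+3)/2 = 2.5.
The 3 values of 4.6 occupy positions 7–9 → average rank 8.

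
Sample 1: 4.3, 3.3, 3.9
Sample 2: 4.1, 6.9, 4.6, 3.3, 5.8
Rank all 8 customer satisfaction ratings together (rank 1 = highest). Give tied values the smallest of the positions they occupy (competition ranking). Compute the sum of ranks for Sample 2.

Sorted (descending): 6.9, 5.8, 4.6, 4.3, 4.1, 3.9, 3.3, 3.3
The 2 values of 3.3 occupy positions 7–8 → each gets rank 7.
Sample 2 values → pooled ranks: 4.1→5, 6.9→1, 4.6→3, 3.3→7, 5.8→2
Rank sum = 5 + 1 + 3 + 7 + 2 = 18

18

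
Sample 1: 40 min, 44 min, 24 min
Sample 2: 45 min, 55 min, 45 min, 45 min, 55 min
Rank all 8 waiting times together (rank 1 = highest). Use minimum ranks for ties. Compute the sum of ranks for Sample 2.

Sorted (descending): 55, 55, 45, 45, 45, 44, 40, 24
The 2 values of 55 occupy positions 1–2 → each gets rank 1.
The 3 values of 45 occupy positions 3–5 → each gets rank 3.
Sample 2 values → pooled ranks: 45→3, 55→1, 45→3, 45→3, 55→1
Rank sum = 3 + 1 + 3 + 3 + 1 = 11

11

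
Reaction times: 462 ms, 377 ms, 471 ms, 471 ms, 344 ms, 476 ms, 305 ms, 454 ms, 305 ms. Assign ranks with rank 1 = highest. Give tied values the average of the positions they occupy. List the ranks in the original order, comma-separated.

4, 6, 2.5, 2.5, 7, 1, 8.5, 5, 8.5

Sorted (descending): 476, 471, 471, 462, 454, 377, 344, 305, 305
The 2 values of 471 occupy positions 2–3 → average rank (2+3)/2 = 2.5.
The 2 values of 305 occupy positions 8–9 → average rank (8+9)/2 = 8.5.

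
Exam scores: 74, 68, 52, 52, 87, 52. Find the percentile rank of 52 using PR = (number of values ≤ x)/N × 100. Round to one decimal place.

N = 6.
Strictly below 52: 0. Equal to 52: 3.
PR = 3/6 × 100 = 50.0

50.0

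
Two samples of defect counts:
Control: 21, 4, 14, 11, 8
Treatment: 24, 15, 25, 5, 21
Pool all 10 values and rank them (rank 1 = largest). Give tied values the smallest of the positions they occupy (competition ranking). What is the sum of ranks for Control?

34

Sorted (descending): 25, 24, 21, 21, 15, 14, 11, 8, 5, 4
The 2 values of 21 occupy positions 3–4 → each gets rank 3.
Control values → pooled ranks: 21→3, 4→10, 14→6, 11→7, 8→8
Rank sum = 3 + 10 + 6 + 7 + 8 = 34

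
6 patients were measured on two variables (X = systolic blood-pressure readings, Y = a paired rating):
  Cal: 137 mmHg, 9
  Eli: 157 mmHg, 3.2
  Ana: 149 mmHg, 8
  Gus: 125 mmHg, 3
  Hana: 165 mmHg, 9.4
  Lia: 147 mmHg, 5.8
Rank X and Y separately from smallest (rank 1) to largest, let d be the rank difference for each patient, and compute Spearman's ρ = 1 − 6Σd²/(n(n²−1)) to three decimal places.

0.486

Ranks of variable 1: 2, 5, 4, 1, 6, 3
Ranks of variable 2: 5, 2, 4, 1, 6, 3
d = r₁ − r₂: -3, 3, 0, 0, 0, 0
d²: 9, 9, 0, 0, 0, 0; Σd² = 18
ρ = 1 − 6·18/(6·35) = 1 − 108/210 = 0.486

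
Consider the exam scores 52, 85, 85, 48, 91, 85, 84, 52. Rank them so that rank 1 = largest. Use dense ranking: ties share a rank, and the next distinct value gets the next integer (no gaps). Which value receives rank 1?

Sorted (descending): 91, 85, 85, 85, 84, 52, 52, 48
The 3 values of 85 share dense rank 2.
The 2 values of 52 share dense rank 4.
Remaining distinct values take the next consecutive integers.
Rank 1 → value 91.

91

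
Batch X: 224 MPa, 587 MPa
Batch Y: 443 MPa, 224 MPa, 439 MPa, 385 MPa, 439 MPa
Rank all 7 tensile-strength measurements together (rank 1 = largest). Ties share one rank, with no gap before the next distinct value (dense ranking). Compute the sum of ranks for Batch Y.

17

Sorted (descending): 587, 443, 439, 439, 385, 224, 224
The 2 values of 439 share dense rank 3.
The 2 values of 224 share dense rank 5.
Remaining distinct values take the next consecutive integers.
Batch Y values → pooled ranks: 443→2, 224→5, 439→3, 385→4, 439→3
Rank sum = 2 + 5 + 3 + 4 + 3 = 17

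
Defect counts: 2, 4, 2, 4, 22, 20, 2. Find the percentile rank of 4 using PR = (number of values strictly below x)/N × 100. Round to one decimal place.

42.9

N = 7.
Strictly below 4: 3. Equal to 4: 2.
PR = 3/7 × 100 = 42.9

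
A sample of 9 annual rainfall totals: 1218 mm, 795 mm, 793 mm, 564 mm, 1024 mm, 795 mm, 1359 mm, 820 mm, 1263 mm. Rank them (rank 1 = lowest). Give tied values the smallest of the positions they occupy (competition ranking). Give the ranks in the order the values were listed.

Sorted (ascending): 564, 793, 795, 795, 820, 1024, 1218, 1263, 1359
The 2 values of 795 occupy positions 3–4 → each gets rank 3.

7, 3, 2, 1, 6, 3, 9, 5, 8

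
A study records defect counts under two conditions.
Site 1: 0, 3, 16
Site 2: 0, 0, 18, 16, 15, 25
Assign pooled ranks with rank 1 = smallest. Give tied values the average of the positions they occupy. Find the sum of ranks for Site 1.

Sorted (ascending): 0, 0, 0, 3, 15, 16, 16, 18, 25
The 3 values of 0 occupy positions 1–3 → average rank 2.
The 2 values of 16 occupy positions 6–7 → average rank (6+7)/2 = 6.5.
Site 1 values → pooled ranks: 0→2, 3→4, 16→6.5
Rank sum = 2 + 4 + 6.5 = 12.5

12.5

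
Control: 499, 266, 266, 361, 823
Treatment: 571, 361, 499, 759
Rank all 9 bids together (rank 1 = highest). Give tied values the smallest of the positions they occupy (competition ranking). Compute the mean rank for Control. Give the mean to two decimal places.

Sorted (descending): 823, 759, 571, 499, 499, 361, 361, 266, 266
The 2 values of 499 occupy positions 4–5 → each gets rank 4.
The 2 values of 361 occupy positions 6–7 → each gets rank 6.
The 2 values of 266 occupy positions 8–9 → each gets rank 8.
Control values → pooled ranks: 499→4, 266→8, 266→8, 361→6, 823→1
Mean rank = (4 + 8 + 8 + 6 + 1) / 5 = 5.40

5.40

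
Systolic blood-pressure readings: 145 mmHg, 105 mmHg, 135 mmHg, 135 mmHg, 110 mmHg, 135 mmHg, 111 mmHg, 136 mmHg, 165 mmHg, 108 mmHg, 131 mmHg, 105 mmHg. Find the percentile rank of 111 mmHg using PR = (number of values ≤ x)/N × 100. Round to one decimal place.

N = 12.
Strictly below 111: 4. Equal to 111: 1.
PR = 5/12 × 100 = 41.7

41.7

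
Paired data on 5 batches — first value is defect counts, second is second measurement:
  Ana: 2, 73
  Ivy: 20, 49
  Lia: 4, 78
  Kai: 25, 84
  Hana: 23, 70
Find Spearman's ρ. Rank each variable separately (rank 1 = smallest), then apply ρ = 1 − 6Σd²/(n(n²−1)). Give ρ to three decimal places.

Ranks of variable 1: 1, 3, 2, 5, 4
Ranks of variable 2: 3, 1, 4, 5, 2
d = r₁ − r₂: -2, 2, -2, 0, 2
d²: 4, 4, 4, 0, 4; Σd² = 16
ρ = 1 − 6·16/(5·24) = 1 − 96/120 = 0.200

0.200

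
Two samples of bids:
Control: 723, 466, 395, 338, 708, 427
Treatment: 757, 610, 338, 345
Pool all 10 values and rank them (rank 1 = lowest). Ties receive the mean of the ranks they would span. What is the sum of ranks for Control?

Sorted (ascending): 338, 338, 345, 395, 427, 466, 610, 708, 723, 757
The 2 values of 338 occupy positions 1–2 → average rank (1+2)/2 = 1.5.
Control values → pooled ranks: 723→9, 466→6, 395→4, 338→1.5, 708→8, 427→5
Rank sum = 9 + 6 + 4 + 1.5 + 8 + 5 = 33.5

33.5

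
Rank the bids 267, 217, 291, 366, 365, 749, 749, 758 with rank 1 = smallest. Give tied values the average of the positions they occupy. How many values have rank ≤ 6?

Sorted (ascending): 217, 267, 291, 365, 366, 749, 749, 758
The 2 values of 749 occupy positions 6–7 → average rank (6+7)/2 = 6.5.
Ranks ≤ 6: {1, 2, 3, 4, 5} → 5 values.

5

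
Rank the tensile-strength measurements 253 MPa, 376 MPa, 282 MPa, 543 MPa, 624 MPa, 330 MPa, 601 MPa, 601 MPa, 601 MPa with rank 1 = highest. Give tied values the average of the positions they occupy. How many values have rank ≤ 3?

Sorted (descending): 624, 601, 601, 601, 543, 376, 330, 282, 253
The 3 values of 601 occupy positions 2–4 → average rank 3.
Ranks ≤ 3: {1, 3, 3, 3} → 4 values.

4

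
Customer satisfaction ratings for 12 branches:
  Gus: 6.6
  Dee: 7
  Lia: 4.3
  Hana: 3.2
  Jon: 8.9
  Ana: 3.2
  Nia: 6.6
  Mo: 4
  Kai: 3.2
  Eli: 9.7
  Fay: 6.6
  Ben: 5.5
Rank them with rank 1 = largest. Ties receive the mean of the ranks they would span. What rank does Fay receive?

5

Sorted (descending): 9.7, 8.9, 7, 6.6, 6.6, 6.6, 5.5, 4.3, 4, 3.2, 3.2, 3.2
The 3 values of 6.6 occupy positions 4–6 → average rank 5.
The 3 values of 3.2 occupy positions 10–12 → average rank 11.
Fay has value 6.6 → rank 5.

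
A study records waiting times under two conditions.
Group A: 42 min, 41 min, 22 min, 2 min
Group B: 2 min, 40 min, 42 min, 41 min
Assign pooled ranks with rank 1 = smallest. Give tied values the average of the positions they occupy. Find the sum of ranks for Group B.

Sorted (ascending): 2, 2, 22, 40, 41, 41, 42, 42
The 2 values of 2 occupy positions 1–2 → average rank (1+2)/2 = 1.5.
The 2 values of 41 occupy positions 5–6 → average rank (5+6)/2 = 5.5.
The 2 values of 42 occupy positions 7–8 → average rank (7+8)/2 = 7.5.
Group B values → pooled ranks: 2→1.5, 40→4, 42→7.5, 41→5.5
Rank sum = 1.5 + 4 + 7.5 + 5.5 = 18.5

18.5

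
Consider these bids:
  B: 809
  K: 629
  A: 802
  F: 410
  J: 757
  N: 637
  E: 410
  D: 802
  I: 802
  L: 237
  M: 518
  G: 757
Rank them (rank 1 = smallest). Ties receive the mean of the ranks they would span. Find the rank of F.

Sorted (ascending): 237, 410, 410, 518, 629, 637, 757, 757, 802, 802, 802, 809
The 2 values of 410 occupy positions 2–3 → average rank (2+3)/2 = 2.5.
The 2 values of 757 occupy positions 7–8 → average rank (7+8)/2 = 7.5.
The 3 values of 802 occupy positions 9–11 → average rank 10.
F has value 410 → rank 2.5.

2.5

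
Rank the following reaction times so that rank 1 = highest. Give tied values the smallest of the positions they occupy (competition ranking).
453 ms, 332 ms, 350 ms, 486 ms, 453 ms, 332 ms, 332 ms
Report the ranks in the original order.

Sorted (descending): 486, 453, 453, 350, 332, 332, 332
The 2 values of 453 occupy positions 2–3 → each gets rank 2.
The 3 values of 332 occupy positions 5–7 → each gets rank 5.

2, 5, 4, 1, 2, 5, 5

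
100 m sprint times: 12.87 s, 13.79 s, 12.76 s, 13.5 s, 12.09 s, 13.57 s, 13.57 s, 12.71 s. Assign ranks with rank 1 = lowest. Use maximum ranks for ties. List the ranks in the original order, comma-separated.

Sorted (ascending): 12.09, 12.71, 12.76, 12.87, 13.5, 13.57, 13.57, 13.79
The 2 values of 13.57 occupy positions 6–7 → each gets rank 7.

4, 8, 3, 5, 1, 7, 7, 2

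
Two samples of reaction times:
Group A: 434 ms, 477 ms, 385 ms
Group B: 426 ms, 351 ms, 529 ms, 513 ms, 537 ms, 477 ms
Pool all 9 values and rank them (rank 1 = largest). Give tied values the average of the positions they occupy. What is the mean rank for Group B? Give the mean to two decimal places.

Sorted (descending): 537, 529, 513, 477, 477, 434, 426, 385, 351
The 2 values of 477 occupy positions 4–5 → average rank (4+5)/2 = 4.5.
Group B values → pooled ranks: 426→7, 351→9, 529→2, 513→3, 537→1, 477→4.5
Mean rank = (7 + 9 + 2 + 3 + 1 + 4.5) / 6 = 4.42

4.42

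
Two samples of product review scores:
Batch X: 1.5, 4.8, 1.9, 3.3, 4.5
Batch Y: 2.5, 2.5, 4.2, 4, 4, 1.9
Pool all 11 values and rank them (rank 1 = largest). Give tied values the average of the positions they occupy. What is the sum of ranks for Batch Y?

36.5

Sorted (descending): 4.8, 4.5, 4.2, 4, 4, 3.3, 2.5, 2.5, 1.9, 1.9, 1.5
The 2 values of 4 occupy positions 4–5 → average rank (4+5)/2 = 4.5.
The 2 values of 2.5 occupy positions 7–8 → average rank (7+8)/2 = 7.5.
The 2 values of 1.9 occupy positions 9–10 → average rank (9+10)/2 = 9.5.
Batch Y values → pooled ranks: 2.5→7.5, 2.5→7.5, 4.2→3, 4→4.5, 4→4.5, 1.9→9.5
Rank sum = 7.5 + 7.5 + 3 + 4.5 + 4.5 + 9.5 = 36.5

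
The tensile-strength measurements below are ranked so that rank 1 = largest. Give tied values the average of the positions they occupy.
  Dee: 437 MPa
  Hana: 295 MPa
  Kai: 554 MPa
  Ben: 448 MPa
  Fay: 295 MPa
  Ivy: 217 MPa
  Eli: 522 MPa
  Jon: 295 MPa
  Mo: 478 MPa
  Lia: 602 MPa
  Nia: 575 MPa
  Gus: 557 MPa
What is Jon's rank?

Sorted (descending): 602, 575, 557, 554, 522, 478, 448, 437, 295, 295, 295, 217
The 3 values of 295 occupy positions 9–11 → average rank 10.
Jon has value 295 MPa → rank 10.

10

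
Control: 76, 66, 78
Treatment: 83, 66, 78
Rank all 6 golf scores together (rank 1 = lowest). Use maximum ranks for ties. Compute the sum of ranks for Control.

Sorted (ascending): 66, 66, 76, 78, 78, 83
The 2 values of 66 occupy positions 1–2 → each gets rank 2.
The 2 values of 78 occupy positions 4–5 → each gets rank 5.
Control values → pooled ranks: 76→3, 66→2, 78→5
Rank sum = 3 + 2 + 5 = 10

10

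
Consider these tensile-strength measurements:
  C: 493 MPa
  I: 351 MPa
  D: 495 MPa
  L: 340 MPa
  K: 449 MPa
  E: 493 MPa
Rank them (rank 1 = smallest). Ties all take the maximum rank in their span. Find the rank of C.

Sorted (ascending): 340, 351, 449, 493, 493, 495
The 2 values of 493 occupy positions 4–5 → each gets rank 5.
C has value 493 MPa → rank 5.

5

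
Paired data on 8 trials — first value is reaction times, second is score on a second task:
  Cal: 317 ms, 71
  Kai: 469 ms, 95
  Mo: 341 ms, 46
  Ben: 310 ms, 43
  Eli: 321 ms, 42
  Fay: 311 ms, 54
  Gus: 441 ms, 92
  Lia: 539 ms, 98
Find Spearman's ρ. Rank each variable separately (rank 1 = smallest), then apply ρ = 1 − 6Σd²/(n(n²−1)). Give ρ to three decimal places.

Ranks of variable 1: 3, 7, 5, 1, 4, 2, 6, 8
Ranks of variable 2: 5, 7, 3, 2, 1, 4, 6, 8
d = r₁ − r₂: -2, 0, 2, -1, 3, -2, 0, 0
d²: 4, 0, 4, 1, 9, 4, 0, 0; Σd² = 22
ρ = 1 − 6·22/(8·63) = 1 − 132/504 = 0.738

0.738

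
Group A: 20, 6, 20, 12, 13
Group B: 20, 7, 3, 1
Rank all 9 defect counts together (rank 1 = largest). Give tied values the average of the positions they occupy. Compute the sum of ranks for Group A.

20

Sorted (descending): 20, 20, 20, 13, 12, 7, 6, 3, 1
The 3 values of 20 occupy positions 1–3 → average rank 2.
Group A values → pooled ranks: 20→2, 6→7, 20→2, 12→5, 13→4
Rank sum = 2 + 7 + 2 + 5 + 4 = 20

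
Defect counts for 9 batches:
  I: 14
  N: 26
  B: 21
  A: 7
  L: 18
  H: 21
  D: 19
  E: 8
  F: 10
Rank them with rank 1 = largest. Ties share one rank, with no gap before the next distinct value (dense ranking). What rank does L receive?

Sorted (descending): 26, 21, 21, 19, 18, 14, 10, 8, 7
The 2 values of 21 share dense rank 2.
Remaining distinct values take the next consecutive integers.
L has value 18 → rank 4.

4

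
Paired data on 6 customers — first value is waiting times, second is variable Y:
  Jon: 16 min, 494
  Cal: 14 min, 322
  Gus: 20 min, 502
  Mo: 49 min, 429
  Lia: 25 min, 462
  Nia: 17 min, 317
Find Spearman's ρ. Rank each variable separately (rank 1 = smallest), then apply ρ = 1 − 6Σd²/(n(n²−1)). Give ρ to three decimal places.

0.200

Ranks of variable 1: 2, 1, 4, 6, 5, 3
Ranks of variable 2: 5, 2, 6, 3, 4, 1
d = r₁ − r₂: -3, -1, -2, 3, 1, 2
d²: 9, 1, 4, 9, 1, 4; Σd² = 28
ρ = 1 − 6·28/(6·35) = 1 − 168/210 = 0.200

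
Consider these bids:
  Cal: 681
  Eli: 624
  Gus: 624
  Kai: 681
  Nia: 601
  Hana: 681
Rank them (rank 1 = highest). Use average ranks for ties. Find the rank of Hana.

2

Sorted (descending): 681, 681, 681, 624, 624, 601
The 3 values of 681 occupy positions 1–3 → average rank 2.
The 2 values of 624 occupy positions 4–5 → average rank (4+5)/2 = 4.5.
Hana has value 681 → rank 2.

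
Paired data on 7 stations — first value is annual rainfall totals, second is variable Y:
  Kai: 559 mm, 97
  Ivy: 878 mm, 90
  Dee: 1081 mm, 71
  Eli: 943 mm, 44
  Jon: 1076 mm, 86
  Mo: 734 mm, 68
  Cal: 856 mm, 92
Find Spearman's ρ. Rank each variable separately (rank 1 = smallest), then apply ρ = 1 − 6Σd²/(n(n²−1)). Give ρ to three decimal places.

Ranks of variable 1: 1, 4, 7, 5, 6, 2, 3
Ranks of variable 2: 7, 5, 3, 1, 4, 2, 6
d = r₁ − r₂: -6, -1, 4, 4, 2, 0, -3
d²: 36, 1, 16, 16, 4, 0, 9; Σd² = 82
ρ = 1 − 6·82/(7·48) = 1 − 492/336 = -0.464

-0.464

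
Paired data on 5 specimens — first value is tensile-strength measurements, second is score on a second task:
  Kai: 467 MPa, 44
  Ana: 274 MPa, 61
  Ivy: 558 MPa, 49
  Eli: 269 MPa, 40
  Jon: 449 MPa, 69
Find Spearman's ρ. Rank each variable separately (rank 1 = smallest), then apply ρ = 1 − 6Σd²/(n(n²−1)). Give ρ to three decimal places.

0.200

Ranks of variable 1: 4, 2, 5, 1, 3
Ranks of variable 2: 2, 4, 3, 1, 5
d = r₁ − r₂: 2, -2, 2, 0, -2
d²: 4, 4, 4, 0, 4; Σd² = 16
ρ = 1 − 6·16/(5·24) = 1 − 96/120 = 0.200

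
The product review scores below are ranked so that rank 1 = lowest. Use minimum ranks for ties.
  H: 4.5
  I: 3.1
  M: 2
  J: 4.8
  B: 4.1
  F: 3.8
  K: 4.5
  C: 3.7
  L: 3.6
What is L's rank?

Sorted (ascending): 2, 3.1, 3.6, 3.7, 3.8, 4.1, 4.5, 4.5, 4.8
The 2 values of 4.5 occupy positions 7–8 → each gets rank 7.
L has value 3.6 → rank 3.

3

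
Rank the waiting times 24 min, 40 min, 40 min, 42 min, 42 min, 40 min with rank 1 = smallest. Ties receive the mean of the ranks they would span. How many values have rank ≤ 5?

4

Sorted (ascending): 24, 40, 40, 40, 42, 42
The 3 values of 40 occupy positions 2–4 → average rank 3.
The 2 values of 42 occupy positions 5–6 → average rank (5+6)/2 = 5.5.
Ranks ≤ 5: {1, 3, 3, 3} → 4 values.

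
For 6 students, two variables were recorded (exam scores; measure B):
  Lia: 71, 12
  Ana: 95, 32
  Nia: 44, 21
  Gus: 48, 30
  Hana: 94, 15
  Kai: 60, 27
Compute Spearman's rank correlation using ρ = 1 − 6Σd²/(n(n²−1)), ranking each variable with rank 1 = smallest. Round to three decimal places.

0.086

Ranks of variable 1: 4, 6, 1, 2, 5, 3
Ranks of variable 2: 1, 6, 3, 5, 2, 4
d = r₁ − r₂: 3, 0, -2, -3, 3, -1
d²: 9, 0, 4, 9, 9, 1; Σd² = 32
ρ = 1 − 6·32/(6·35) = 1 − 192/210 = 0.086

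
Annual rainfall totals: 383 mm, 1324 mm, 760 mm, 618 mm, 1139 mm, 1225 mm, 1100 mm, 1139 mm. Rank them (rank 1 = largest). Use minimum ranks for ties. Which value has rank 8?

383

Sorted (descending): 1324, 1225, 1139, 1139, 1100, 760, 618, 383
The 2 values of 1139 occupy positions 3–4 → each gets rank 3.
Rank 8 → value 383.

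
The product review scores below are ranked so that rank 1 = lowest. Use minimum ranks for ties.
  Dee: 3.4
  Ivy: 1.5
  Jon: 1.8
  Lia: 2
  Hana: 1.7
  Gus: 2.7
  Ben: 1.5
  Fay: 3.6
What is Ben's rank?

Sorted (ascending): 1.5, 1.5, 1.7, 1.8, 2, 2.7, 3.4, 3.6
The 2 values of 1.5 occupy positions 1–2 → each gets rank 1.
Ben has value 1.5 → rank 1.

1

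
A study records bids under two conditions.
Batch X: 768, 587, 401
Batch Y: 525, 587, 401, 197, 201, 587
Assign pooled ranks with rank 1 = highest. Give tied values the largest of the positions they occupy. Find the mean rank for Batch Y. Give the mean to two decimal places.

Sorted (descending): 768, 587, 587, 587, 525, 401, 401, 201, 197
The 3 values of 587 occupy positions 2–4 → each gets rank 4.
The 2 values of 401 occupy positions 6–7 → each gets rank 7.
Batch Y values → pooled ranks: 525→5, 587→4, 401→7, 197→9, 201→8, 587→4
Mean rank = (5 + 4 + 7 + 9 + 8 + 4) / 6 = 6.17

6.17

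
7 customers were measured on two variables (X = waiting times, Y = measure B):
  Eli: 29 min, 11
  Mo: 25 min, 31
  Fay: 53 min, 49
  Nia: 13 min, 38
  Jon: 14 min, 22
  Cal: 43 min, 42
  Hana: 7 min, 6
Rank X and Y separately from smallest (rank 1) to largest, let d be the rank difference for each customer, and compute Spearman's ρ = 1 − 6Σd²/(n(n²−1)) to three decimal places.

0.679

Ranks of variable 1: 5, 4, 7, 2, 3, 6, 1
Ranks of variable 2: 2, 4, 7, 5, 3, 6, 1
d = r₁ − r₂: 3, 0, 0, -3, 0, 0, 0
d²: 9, 0, 0, 9, 0, 0, 0; Σd² = 18
ρ = 1 − 6·18/(7·48) = 1 − 108/336 = 0.679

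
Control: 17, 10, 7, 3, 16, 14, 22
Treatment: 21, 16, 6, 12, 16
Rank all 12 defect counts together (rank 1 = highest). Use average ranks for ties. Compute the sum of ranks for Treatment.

31

Sorted (descending): 22, 21, 17, 16, 16, 16, 14, 12, 10, 7, 6, 3
The 3 values of 16 occupy positions 4–6 → average rank 5.
Treatment values → pooled ranks: 21→2, 16→5, 6→11, 12→8, 16→5
Rank sum = 2 + 5 + 11 + 8 + 5 = 31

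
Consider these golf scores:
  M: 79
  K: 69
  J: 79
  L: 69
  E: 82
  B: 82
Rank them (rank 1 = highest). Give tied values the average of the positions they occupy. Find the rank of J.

3.5

Sorted (descending): 82, 82, 79, 79, 69, 69
The 2 values of 82 occupy positions 1–2 → average rank (1+2)/2 = 1.5.
The 2 values of 79 occupy positions 3–4 → average rank (3+4)/2 = 3.5.
The 2 values of 69 occupy positions 5–6 → average rank (5+6)/2 = 5.5.
J has value 79 → rank 3.5.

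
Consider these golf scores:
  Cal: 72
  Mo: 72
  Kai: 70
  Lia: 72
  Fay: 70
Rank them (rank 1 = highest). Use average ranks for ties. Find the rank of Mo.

2

Sorted (descending): 72, 72, 72, 70, 70
The 3 values of 72 occupy positions 1–3 → average rank 2.
The 2 values of 70 occupy positions 4–5 → average rank (4+5)/2 = 4.5.
Mo has value 72 → rank 2.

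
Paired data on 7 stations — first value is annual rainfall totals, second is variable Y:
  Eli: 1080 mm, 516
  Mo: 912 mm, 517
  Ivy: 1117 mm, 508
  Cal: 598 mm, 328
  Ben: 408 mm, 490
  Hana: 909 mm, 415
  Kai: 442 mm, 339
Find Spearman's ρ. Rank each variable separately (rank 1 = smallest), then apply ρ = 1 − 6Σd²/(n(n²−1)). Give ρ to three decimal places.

Ranks of variable 1: 6, 5, 7, 3, 1, 4, 2
Ranks of variable 2: 6, 7, 5, 1, 4, 3, 2
d = r₁ − r₂: 0, -2, 2, 2, -3, 1, 0
d²: 0, 4, 4, 4, 9, 1, 0; Σd² = 22
ρ = 1 − 6·22/(7·48) = 1 − 132/336 = 0.607

0.607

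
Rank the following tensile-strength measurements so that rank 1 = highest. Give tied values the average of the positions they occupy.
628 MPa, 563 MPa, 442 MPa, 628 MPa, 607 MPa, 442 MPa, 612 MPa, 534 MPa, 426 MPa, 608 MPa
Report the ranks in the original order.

1.5, 6, 8.5, 1.5, 5, 8.5, 3, 7, 10, 4

Sorted (descending): 628, 628, 612, 608, 607, 563, 534, 442, 442, 426
The 2 values of 628 occupy positions 1–2 → average rank (1+2)/2 = 1.5.
The 2 values of 442 occupy positions 8–9 → average rank (8+9)/2 = 8.5.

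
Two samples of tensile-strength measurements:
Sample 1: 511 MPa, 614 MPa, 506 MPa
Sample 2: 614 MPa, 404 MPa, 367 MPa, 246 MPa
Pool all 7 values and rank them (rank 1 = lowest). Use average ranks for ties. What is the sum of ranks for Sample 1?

15.5

Sorted (ascending): 246, 367, 404, 506, 511, 614, 614
The 2 values of 614 occupy positions 6–7 → average rank (6+7)/2 = 6.5.
Sample 1 values → pooled ranks: 511→5, 614→6.5, 506→4
Rank sum = 5 + 6.5 + 4 = 15.5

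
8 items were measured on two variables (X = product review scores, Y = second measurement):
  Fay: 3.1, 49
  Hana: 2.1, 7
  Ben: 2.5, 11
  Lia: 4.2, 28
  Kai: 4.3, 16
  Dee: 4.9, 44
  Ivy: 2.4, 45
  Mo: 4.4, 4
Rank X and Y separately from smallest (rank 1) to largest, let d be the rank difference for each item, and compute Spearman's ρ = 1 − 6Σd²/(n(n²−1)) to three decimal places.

-0.024

Ranks of variable 1: 4, 1, 3, 5, 6, 8, 2, 7
Ranks of variable 2: 8, 2, 3, 5, 4, 6, 7, 1
d = r₁ − r₂: -4, -1, 0, 0, 2, 2, -5, 6
d²: 16, 1, 0, 0, 4, 4, 25, 36; Σd² = 86
ρ = 1 − 6·86/(8·63) = 1 − 516/504 = -0.024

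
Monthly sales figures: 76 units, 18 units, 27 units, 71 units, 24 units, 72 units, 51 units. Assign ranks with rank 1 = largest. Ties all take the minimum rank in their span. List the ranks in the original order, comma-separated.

Sorted (descending): 76, 72, 71, 51, 27, 24, 18
No ties — each value takes its position as its rank.

1, 7, 5, 3, 6, 2, 4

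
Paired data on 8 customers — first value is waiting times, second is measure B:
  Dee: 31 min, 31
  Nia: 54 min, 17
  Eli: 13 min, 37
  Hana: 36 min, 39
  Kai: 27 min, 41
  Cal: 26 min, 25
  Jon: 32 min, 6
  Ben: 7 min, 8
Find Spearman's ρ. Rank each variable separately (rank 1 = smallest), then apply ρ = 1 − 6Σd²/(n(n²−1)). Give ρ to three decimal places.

Ranks of variable 1: 5, 8, 2, 7, 4, 3, 6, 1
Ranks of variable 2: 5, 3, 6, 7, 8, 4, 1, 2
d = r₁ − r₂: 0, 5, -4, 0, -4, -1, 5, -1
d²: 0, 25, 16, 0, 16, 1, 25, 1; Σd² = 84
ρ = 1 − 6·84/(8·63) = 1 − 504/504 = 0.000

0.000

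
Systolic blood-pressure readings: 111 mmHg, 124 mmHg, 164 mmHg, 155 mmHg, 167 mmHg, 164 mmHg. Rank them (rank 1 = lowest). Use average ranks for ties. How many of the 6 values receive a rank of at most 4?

3

Sorted (ascending): 111, 124, 155, 164, 164, 167
The 2 values of 164 occupy positions 4–5 → average rank (4+5)/2 = 4.5.
Ranks ≤ 4: {1, 2, 3} → 3 values.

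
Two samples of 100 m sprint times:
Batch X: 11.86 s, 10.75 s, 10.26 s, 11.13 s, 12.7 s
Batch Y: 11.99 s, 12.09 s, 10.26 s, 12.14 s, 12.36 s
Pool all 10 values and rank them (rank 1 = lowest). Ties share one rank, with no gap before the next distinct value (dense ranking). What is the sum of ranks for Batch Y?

27

Sorted (ascending): 10.26, 10.26, 10.75, 11.13, 11.86, 11.99, 12.09, 12.14, 12.36, 12.7
The 2 values of 10.26 share dense rank 1.
Remaining distinct values take the next consecutive integers.
Batch Y values → pooled ranks: 11.99→5, 12.09→6, 10.26→1, 12.14→7, 12.36→8
Rank sum = 5 + 6 + 1 + 7 + 8 = 27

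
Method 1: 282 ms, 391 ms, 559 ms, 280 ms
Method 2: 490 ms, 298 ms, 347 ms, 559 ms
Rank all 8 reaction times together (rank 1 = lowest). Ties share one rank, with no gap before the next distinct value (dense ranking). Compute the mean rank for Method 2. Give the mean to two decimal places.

5.00

Sorted (ascending): 280, 282, 298, 347, 391, 490, 559, 559
The 2 values of 559 share dense rank 7.
Remaining distinct values take the next consecutive integers.
Method 2 values → pooled ranks: 490→6, 298→3, 347→4, 559→7
Mean rank = (6 + 3 + 4 + 7) / 4 = 5.00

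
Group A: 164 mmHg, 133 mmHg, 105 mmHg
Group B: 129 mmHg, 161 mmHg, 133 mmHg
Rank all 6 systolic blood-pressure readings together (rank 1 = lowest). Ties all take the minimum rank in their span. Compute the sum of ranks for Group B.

10

Sorted (ascending): 105, 129, 133, 133, 161, 164
The 2 values of 133 occupy positions 3–4 → each gets rank 3.
Group B values → pooled ranks: 129→2, 161→5, 133→3
Rank sum = 2 + 5 + 3 = 10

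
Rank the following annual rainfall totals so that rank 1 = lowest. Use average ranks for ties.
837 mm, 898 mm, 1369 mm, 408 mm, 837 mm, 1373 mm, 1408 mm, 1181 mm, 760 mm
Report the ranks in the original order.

3.5, 5, 7, 1, 3.5, 8, 9, 6, 2

Sorted (ascending): 408, 760, 837, 837, 898, 1181, 1369, 1373, 1408
The 2 values of 837 occupy positions 3–4 → average rank (3+4)/2 = 3.5.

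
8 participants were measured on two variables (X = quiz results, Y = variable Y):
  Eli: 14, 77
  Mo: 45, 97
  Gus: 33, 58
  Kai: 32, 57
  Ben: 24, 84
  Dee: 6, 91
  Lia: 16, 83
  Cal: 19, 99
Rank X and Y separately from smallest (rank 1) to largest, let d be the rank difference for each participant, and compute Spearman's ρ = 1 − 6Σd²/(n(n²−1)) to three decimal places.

Ranks of variable 1: 2, 8, 7, 6, 5, 1, 3, 4
Ranks of variable 2: 3, 7, 2, 1, 5, 6, 4, 8
d = r₁ − r₂: -1, 1, 5, 5, 0, -5, -1, -4
d²: 1, 1, 25, 25, 0, 25, 1, 16; Σd² = 94
ρ = 1 − 6·94/(8·63) = 1 − 564/504 = -0.119

-0.119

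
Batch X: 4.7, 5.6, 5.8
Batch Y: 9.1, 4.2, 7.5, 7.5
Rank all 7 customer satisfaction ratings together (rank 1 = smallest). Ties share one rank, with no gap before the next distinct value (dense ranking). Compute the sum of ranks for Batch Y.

Sorted (ascending): 4.2, 4.7, 5.6, 5.8, 7.5, 7.5, 9.1
The 2 values of 7.5 share dense rank 5.
Remaining distinct values take the next consecutive integers.
Batch Y values → pooled ranks: 9.1→6, 4.2→1, 7.5→5, 7.5→5
Rank sum = 6 + 1 + 5 + 5 = 17

17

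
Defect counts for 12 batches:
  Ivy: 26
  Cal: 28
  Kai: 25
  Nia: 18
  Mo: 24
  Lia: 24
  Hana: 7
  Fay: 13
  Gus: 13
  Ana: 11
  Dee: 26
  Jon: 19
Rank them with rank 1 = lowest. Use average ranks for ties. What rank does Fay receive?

3.5

Sorted (ascending): 7, 11, 13, 13, 18, 19, 24, 24, 25, 26, 26, 28
The 2 values of 13 occupy positions 3–4 → average rank (3+4)/2 = 3.5.
The 2 values of 24 occupy positions 7–8 → average rank (7+8)/2 = 7.5.
The 2 values of 26 occupy positions 10–11 → average rank (10+11)/2 = 10.5.
Fay has value 13 → rank 3.5.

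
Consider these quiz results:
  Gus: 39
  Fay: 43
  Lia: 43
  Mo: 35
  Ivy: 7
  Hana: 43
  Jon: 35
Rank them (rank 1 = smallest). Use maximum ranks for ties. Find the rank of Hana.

Sorted (ascending): 7, 35, 35, 39, 43, 43, 43
The 2 values of 35 occupy positions 2–3 → each gets rank 3.
The 3 values of 43 occupy positions 5–7 → each gets rank 7.
Hana has value 43 → rank 7.

7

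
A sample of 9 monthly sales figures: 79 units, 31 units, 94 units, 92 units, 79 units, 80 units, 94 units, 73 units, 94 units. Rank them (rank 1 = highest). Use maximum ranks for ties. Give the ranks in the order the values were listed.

Sorted (descending): 94, 94, 94, 92, 80, 79, 79, 73, 31
The 3 values of 94 occupy positions 1–3 → each gets rank 3.
The 2 values of 79 occupy positions 6–7 → each gets rank 7.

7, 9, 3, 4, 7, 5, 3, 8, 3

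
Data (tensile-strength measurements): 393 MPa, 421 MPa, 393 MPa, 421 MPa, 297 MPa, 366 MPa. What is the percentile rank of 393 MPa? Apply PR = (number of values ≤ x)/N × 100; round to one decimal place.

66.7

N = 6.
Strictly below 393: 2. Equal to 393: 2.
PR = 4/6 × 100 = 66.7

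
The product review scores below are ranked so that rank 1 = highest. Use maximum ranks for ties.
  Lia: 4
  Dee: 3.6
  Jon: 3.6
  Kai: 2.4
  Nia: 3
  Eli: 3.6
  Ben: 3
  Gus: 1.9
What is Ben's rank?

6

Sorted (descending): 4, 3.6, 3.6, 3.6, 3, 3, 2.4, 1.9
The 3 values of 3.6 occupy positions 2–4 → each gets rank 4.
The 2 values of 3 occupy positions 5–6 → each gets rank 6.
Ben has value 3 → rank 6.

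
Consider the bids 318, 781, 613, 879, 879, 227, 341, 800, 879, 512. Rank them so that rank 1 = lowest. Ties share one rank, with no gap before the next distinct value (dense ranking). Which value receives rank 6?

Sorted (ascending): 227, 318, 341, 512, 613, 781, 800, 879, 879, 879
The 3 values of 879 share dense rank 8.
Remaining distinct values take the next consecutive integers.
Rank 6 → value 781.

781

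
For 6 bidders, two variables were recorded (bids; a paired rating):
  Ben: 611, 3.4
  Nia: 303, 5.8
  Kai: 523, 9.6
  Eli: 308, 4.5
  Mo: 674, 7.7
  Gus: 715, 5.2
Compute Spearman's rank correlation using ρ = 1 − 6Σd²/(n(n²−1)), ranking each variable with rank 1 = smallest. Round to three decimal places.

Ranks of variable 1: 4, 1, 3, 2, 5, 6
Ranks of variable 2: 1, 4, 6, 2, 5, 3
d = r₁ − r₂: 3, -3, -3, 0, 0, 3
d²: 9, 9, 9, 0, 0, 9; Σd² = 36
ρ = 1 − 6·36/(6·35) = 1 − 216/210 = -0.029

-0.029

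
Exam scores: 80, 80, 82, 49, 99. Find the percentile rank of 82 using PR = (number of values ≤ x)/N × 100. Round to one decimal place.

N = 5.
Strictly below 82: 3. Equal to 82: 1.
PR = 4/5 × 100 = 80.0

80.0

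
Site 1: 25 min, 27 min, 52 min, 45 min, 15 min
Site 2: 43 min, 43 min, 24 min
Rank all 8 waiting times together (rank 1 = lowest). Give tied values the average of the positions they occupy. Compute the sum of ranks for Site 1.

23

Sorted (ascending): 15, 24, 25, 27, 43, 43, 45, 52
The 2 values of 43 occupy positions 5–6 → average rank (5+6)/2 = 5.5.
Site 1 values → pooled ranks: 25→3, 27→4, 52→8, 45→7, 15→1
Rank sum = 3 + 4 + 8 + 7 + 1 = 23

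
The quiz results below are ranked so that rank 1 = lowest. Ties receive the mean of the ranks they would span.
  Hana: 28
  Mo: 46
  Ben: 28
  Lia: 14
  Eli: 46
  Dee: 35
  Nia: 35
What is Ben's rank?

Sorted (ascending): 14, 28, 28, 35, 35, 46, 46
The 2 values of 28 occupy positions 2–3 → average rank (2+3)/2 = 2.5.
The 2 values of 35 occupy positions 4–5 → average rank (4+5)/2 = 4.5.
The 2 values of 46 occupy positions 6–7 → average rank (6+7)/2 = 6.5.
Ben has value 28 → rank 2.5.

2.5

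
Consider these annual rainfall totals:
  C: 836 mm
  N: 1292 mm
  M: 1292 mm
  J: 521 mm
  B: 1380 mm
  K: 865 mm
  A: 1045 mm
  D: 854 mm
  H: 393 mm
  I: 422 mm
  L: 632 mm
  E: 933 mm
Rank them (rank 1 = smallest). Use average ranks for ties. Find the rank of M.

Sorted (ascending): 393, 422, 521, 632, 836, 854, 865, 933, 1045, 1292, 1292, 1380
The 2 values of 1292 occupy positions 10–11 → average rank (10+11)/2 = 10.5.
M has value 1292 mm → rank 10.5.

10.5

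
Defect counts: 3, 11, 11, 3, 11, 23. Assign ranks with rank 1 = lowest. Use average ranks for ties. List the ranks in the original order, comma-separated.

1.5, 4, 4, 1.5, 4, 6

Sorted (ascending): 3, 3, 11, 11, 11, 23
The 2 values of 3 occupy positions 1–2 → average rank (1+2)/2 = 1.5.
The 3 values of 11 occupy positions 3–5 → average rank 4.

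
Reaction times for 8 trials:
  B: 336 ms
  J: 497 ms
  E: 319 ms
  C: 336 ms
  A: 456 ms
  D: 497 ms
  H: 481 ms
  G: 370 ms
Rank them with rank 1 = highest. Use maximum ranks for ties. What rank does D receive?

Sorted (descending): 497, 497, 481, 456, 370, 336, 336, 319
The 2 values of 497 occupy positions 1–2 → each gets rank 2.
The 2 values of 336 occupy positions 6–7 → each gets rank 7.
D has value 497 ms → rank 2.

2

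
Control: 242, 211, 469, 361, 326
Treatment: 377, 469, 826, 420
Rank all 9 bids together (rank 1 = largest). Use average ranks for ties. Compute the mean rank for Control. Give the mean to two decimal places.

Sorted (descending): 826, 469, 469, 420, 377, 361, 326, 242, 211
The 2 values of 469 occupy positions 2–3 → average rank (2+3)/2 = 2.5.
Control values → pooled ranks: 242→8, 211→9, 469→2.5, 361→6, 326→7
Mean rank = (8 + 9 + 2.5 + 6 + 7) / 5 = 6.50

6.50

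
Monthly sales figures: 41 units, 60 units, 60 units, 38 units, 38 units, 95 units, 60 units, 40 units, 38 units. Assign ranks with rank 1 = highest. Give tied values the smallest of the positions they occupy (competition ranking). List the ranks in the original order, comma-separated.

5, 2, 2, 7, 7, 1, 2, 6, 7

Sorted (descending): 95, 60, 60, 60, 41, 40, 38, 38, 38
The 3 values of 60 occupy positions 2–4 → each gets rank 2.
The 3 values of 38 occupy positions 7–9 → each gets rank 7.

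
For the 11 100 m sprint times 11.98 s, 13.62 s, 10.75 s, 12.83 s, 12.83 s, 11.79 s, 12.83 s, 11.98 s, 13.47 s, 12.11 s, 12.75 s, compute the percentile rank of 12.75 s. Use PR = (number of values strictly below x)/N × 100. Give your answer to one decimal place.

45.5

N = 11.
Strictly below 12.75: 5. Equal to 12.75: 1.
PR = 5/11 × 100 = 45.5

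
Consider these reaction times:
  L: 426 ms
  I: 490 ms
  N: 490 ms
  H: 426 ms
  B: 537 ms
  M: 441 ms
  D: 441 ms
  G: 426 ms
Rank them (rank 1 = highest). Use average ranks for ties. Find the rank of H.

7

Sorted (descending): 537, 490, 490, 441, 441, 426, 426, 426
The 2 values of 490 occupy positions 2–3 → average rank (2+3)/2 = 2.5.
The 2 values of 441 occupy positions 4–5 → average rank (4+5)/2 = 4.5.
The 3 values of 426 occupy positions 6–8 → average rank 7.
H has value 426 ms → rank 7.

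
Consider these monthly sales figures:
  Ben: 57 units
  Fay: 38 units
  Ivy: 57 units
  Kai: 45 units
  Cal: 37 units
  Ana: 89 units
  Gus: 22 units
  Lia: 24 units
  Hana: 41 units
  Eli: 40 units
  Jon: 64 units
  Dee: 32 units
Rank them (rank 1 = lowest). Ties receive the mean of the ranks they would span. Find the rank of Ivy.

9.5

Sorted (ascending): 22, 24, 32, 37, 38, 40, 41, 45, 57, 57, 64, 89
The 2 values of 57 occupy positions 9–10 → average rank (9+10)/2 = 9.5.
Ivy has value 57 units → rank 9.5.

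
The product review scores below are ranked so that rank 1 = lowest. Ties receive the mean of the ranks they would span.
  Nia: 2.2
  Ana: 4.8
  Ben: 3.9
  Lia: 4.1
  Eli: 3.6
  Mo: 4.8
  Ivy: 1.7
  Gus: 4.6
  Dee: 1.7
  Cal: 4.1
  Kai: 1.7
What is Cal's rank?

7.5

Sorted (ascending): 1.7, 1.7, 1.7, 2.2, 3.6, 3.9, 4.1, 4.1, 4.6, 4.8, 4.8
The 3 values of 1.7 occupy positions 1–3 → average rank 2.
The 2 values of 4.1 occupy positions 7–8 → average rank (7+8)/2 = 7.5.
The 2 values of 4.8 occupy positions 10–11 → average rank (10+11)/2 = 10.5.
Cal has value 4.1 → rank 7.5.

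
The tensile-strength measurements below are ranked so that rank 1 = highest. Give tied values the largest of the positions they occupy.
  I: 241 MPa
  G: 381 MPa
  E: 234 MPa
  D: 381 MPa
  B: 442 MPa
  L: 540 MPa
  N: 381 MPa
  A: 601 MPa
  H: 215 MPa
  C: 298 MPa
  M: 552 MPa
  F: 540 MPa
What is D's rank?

Sorted (descending): 601, 552, 540, 540, 442, 381, 381, 381, 298, 241, 234, 215
The 2 values of 540 occupy positions 3–4 → each gets rank 4.
The 3 values of 381 occupy positions 6–8 → each gets rank 8.
D has value 381 MPa → rank 8.

8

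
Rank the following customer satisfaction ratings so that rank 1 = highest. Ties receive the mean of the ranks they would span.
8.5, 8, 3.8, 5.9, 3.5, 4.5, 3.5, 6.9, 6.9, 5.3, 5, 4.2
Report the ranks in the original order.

Sorted (descending): 8.5, 8, 6.9, 6.9, 5.9, 5.3, 5, 4.5, 4.2, 3.8, 3.5, 3.5
The 2 values of 6.9 occupy positions 3–4 → average rank (3+4)/2 = 3.5.
The 2 values of 3.5 occupy positions 11–12 → average rank (11+12)/2 = 11.5.

1, 2, 10, 5, 11.5, 8, 11.5, 3.5, 3.5, 6, 7, 9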